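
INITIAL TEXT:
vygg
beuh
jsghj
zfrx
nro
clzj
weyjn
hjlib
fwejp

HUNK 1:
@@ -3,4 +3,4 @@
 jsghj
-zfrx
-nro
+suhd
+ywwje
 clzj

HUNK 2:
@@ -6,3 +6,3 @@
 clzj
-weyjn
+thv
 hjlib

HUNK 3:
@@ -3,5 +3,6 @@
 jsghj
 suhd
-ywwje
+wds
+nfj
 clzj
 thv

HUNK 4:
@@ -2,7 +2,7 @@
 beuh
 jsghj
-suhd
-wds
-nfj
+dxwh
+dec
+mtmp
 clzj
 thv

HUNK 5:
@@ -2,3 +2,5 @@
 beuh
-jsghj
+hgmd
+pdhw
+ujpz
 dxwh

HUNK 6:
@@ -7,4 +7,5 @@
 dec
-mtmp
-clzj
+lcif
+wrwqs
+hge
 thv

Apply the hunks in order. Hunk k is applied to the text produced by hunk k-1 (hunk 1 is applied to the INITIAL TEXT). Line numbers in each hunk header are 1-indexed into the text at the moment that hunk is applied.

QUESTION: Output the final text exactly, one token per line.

Answer: vygg
beuh
hgmd
pdhw
ujpz
dxwh
dec
lcif
wrwqs
hge
thv
hjlib
fwejp

Derivation:
Hunk 1: at line 3 remove [zfrx,nro] add [suhd,ywwje] -> 9 lines: vygg beuh jsghj suhd ywwje clzj weyjn hjlib fwejp
Hunk 2: at line 6 remove [weyjn] add [thv] -> 9 lines: vygg beuh jsghj suhd ywwje clzj thv hjlib fwejp
Hunk 3: at line 3 remove [ywwje] add [wds,nfj] -> 10 lines: vygg beuh jsghj suhd wds nfj clzj thv hjlib fwejp
Hunk 4: at line 2 remove [suhd,wds,nfj] add [dxwh,dec,mtmp] -> 10 lines: vygg beuh jsghj dxwh dec mtmp clzj thv hjlib fwejp
Hunk 5: at line 2 remove [jsghj] add [hgmd,pdhw,ujpz] -> 12 lines: vygg beuh hgmd pdhw ujpz dxwh dec mtmp clzj thv hjlib fwejp
Hunk 6: at line 7 remove [mtmp,clzj] add [lcif,wrwqs,hge] -> 13 lines: vygg beuh hgmd pdhw ujpz dxwh dec lcif wrwqs hge thv hjlib fwejp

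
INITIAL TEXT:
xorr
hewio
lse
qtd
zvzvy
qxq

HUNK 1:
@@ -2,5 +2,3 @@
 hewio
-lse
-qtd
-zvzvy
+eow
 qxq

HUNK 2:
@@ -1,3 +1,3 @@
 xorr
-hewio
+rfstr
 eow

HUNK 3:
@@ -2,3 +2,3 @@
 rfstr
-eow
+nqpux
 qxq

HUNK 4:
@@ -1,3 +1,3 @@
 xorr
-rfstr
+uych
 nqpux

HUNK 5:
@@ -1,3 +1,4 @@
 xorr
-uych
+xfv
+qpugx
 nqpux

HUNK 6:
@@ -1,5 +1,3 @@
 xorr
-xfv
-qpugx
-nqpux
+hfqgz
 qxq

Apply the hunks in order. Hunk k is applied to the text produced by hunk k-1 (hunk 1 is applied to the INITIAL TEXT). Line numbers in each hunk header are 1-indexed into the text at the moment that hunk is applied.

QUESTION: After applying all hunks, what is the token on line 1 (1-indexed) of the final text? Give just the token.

Hunk 1: at line 2 remove [lse,qtd,zvzvy] add [eow] -> 4 lines: xorr hewio eow qxq
Hunk 2: at line 1 remove [hewio] add [rfstr] -> 4 lines: xorr rfstr eow qxq
Hunk 3: at line 2 remove [eow] add [nqpux] -> 4 lines: xorr rfstr nqpux qxq
Hunk 4: at line 1 remove [rfstr] add [uych] -> 4 lines: xorr uych nqpux qxq
Hunk 5: at line 1 remove [uych] add [xfv,qpugx] -> 5 lines: xorr xfv qpugx nqpux qxq
Hunk 6: at line 1 remove [xfv,qpugx,nqpux] add [hfqgz] -> 3 lines: xorr hfqgz qxq
Final line 1: xorr

Answer: xorr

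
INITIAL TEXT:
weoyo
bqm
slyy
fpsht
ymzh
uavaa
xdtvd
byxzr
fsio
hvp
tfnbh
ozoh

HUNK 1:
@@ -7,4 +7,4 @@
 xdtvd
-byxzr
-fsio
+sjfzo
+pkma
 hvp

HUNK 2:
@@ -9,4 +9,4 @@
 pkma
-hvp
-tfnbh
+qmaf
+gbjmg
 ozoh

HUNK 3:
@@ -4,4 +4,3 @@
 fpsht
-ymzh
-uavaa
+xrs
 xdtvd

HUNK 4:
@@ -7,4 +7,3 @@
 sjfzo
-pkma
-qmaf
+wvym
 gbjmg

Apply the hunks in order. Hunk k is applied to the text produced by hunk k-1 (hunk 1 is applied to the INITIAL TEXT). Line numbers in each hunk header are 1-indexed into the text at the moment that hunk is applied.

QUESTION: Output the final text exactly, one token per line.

Answer: weoyo
bqm
slyy
fpsht
xrs
xdtvd
sjfzo
wvym
gbjmg
ozoh

Derivation:
Hunk 1: at line 7 remove [byxzr,fsio] add [sjfzo,pkma] -> 12 lines: weoyo bqm slyy fpsht ymzh uavaa xdtvd sjfzo pkma hvp tfnbh ozoh
Hunk 2: at line 9 remove [hvp,tfnbh] add [qmaf,gbjmg] -> 12 lines: weoyo bqm slyy fpsht ymzh uavaa xdtvd sjfzo pkma qmaf gbjmg ozoh
Hunk 3: at line 4 remove [ymzh,uavaa] add [xrs] -> 11 lines: weoyo bqm slyy fpsht xrs xdtvd sjfzo pkma qmaf gbjmg ozoh
Hunk 4: at line 7 remove [pkma,qmaf] add [wvym] -> 10 lines: weoyo bqm slyy fpsht xrs xdtvd sjfzo wvym gbjmg ozoh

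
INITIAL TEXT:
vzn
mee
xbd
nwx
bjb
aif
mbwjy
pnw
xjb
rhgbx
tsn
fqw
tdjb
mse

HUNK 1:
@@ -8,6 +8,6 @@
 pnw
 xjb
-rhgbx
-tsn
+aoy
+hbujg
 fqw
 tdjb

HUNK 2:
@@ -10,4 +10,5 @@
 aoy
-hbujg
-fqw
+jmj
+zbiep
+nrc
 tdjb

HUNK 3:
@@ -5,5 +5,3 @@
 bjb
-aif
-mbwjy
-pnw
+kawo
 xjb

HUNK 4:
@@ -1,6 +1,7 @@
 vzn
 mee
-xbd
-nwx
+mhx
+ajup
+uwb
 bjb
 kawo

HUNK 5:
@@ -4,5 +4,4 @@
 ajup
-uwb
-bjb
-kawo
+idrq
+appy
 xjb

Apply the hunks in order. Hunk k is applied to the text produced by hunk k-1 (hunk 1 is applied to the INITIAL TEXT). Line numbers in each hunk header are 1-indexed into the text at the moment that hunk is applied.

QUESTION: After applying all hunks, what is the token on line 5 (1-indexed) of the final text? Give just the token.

Hunk 1: at line 8 remove [rhgbx,tsn] add [aoy,hbujg] -> 14 lines: vzn mee xbd nwx bjb aif mbwjy pnw xjb aoy hbujg fqw tdjb mse
Hunk 2: at line 10 remove [hbujg,fqw] add [jmj,zbiep,nrc] -> 15 lines: vzn mee xbd nwx bjb aif mbwjy pnw xjb aoy jmj zbiep nrc tdjb mse
Hunk 3: at line 5 remove [aif,mbwjy,pnw] add [kawo] -> 13 lines: vzn mee xbd nwx bjb kawo xjb aoy jmj zbiep nrc tdjb mse
Hunk 4: at line 1 remove [xbd,nwx] add [mhx,ajup,uwb] -> 14 lines: vzn mee mhx ajup uwb bjb kawo xjb aoy jmj zbiep nrc tdjb mse
Hunk 5: at line 4 remove [uwb,bjb,kawo] add [idrq,appy] -> 13 lines: vzn mee mhx ajup idrq appy xjb aoy jmj zbiep nrc tdjb mse
Final line 5: idrq

Answer: idrq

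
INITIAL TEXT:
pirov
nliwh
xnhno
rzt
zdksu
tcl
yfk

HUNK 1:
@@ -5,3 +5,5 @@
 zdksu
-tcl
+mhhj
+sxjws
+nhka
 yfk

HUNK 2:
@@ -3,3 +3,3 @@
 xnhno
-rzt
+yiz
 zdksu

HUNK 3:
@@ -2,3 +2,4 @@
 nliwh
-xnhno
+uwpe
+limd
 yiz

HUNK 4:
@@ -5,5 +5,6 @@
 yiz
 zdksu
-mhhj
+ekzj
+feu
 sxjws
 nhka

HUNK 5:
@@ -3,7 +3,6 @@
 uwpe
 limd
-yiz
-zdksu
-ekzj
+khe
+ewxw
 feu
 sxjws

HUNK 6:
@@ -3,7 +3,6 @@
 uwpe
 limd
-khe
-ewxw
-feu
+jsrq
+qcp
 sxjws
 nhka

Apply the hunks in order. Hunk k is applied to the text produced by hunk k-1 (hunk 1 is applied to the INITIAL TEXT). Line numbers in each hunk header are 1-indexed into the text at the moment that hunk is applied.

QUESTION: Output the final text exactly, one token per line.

Hunk 1: at line 5 remove [tcl] add [mhhj,sxjws,nhka] -> 9 lines: pirov nliwh xnhno rzt zdksu mhhj sxjws nhka yfk
Hunk 2: at line 3 remove [rzt] add [yiz] -> 9 lines: pirov nliwh xnhno yiz zdksu mhhj sxjws nhka yfk
Hunk 3: at line 2 remove [xnhno] add [uwpe,limd] -> 10 lines: pirov nliwh uwpe limd yiz zdksu mhhj sxjws nhka yfk
Hunk 4: at line 5 remove [mhhj] add [ekzj,feu] -> 11 lines: pirov nliwh uwpe limd yiz zdksu ekzj feu sxjws nhka yfk
Hunk 5: at line 3 remove [yiz,zdksu,ekzj] add [khe,ewxw] -> 10 lines: pirov nliwh uwpe limd khe ewxw feu sxjws nhka yfk
Hunk 6: at line 3 remove [khe,ewxw,feu] add [jsrq,qcp] -> 9 lines: pirov nliwh uwpe limd jsrq qcp sxjws nhka yfk

Answer: pirov
nliwh
uwpe
limd
jsrq
qcp
sxjws
nhka
yfk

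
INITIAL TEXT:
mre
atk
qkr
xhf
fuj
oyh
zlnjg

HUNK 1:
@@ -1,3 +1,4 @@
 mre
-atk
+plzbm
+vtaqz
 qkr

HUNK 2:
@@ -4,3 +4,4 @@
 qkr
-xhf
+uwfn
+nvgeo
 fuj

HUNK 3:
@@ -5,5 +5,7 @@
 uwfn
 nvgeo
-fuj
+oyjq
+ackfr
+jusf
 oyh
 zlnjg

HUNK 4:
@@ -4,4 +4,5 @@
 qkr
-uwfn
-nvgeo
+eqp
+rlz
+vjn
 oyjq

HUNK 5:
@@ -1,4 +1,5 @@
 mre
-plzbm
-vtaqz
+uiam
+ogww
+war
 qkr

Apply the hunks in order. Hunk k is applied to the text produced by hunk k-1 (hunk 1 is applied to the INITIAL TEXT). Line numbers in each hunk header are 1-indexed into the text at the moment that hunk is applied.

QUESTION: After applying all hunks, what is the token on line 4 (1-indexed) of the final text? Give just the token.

Answer: war

Derivation:
Hunk 1: at line 1 remove [atk] add [plzbm,vtaqz] -> 8 lines: mre plzbm vtaqz qkr xhf fuj oyh zlnjg
Hunk 2: at line 4 remove [xhf] add [uwfn,nvgeo] -> 9 lines: mre plzbm vtaqz qkr uwfn nvgeo fuj oyh zlnjg
Hunk 3: at line 5 remove [fuj] add [oyjq,ackfr,jusf] -> 11 lines: mre plzbm vtaqz qkr uwfn nvgeo oyjq ackfr jusf oyh zlnjg
Hunk 4: at line 4 remove [uwfn,nvgeo] add [eqp,rlz,vjn] -> 12 lines: mre plzbm vtaqz qkr eqp rlz vjn oyjq ackfr jusf oyh zlnjg
Hunk 5: at line 1 remove [plzbm,vtaqz] add [uiam,ogww,war] -> 13 lines: mre uiam ogww war qkr eqp rlz vjn oyjq ackfr jusf oyh zlnjg
Final line 4: war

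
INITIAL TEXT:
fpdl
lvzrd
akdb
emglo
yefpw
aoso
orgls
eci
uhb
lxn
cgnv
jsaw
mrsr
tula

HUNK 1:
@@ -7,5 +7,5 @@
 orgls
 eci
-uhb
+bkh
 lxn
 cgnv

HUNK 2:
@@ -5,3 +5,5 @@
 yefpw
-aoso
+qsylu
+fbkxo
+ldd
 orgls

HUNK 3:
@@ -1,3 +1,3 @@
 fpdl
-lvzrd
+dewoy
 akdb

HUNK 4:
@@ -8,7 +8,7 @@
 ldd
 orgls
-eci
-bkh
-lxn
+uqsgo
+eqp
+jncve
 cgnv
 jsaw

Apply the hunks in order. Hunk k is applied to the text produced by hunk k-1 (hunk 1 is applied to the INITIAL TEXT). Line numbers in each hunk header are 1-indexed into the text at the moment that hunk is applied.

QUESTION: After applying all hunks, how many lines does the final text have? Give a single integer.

Answer: 16

Derivation:
Hunk 1: at line 7 remove [uhb] add [bkh] -> 14 lines: fpdl lvzrd akdb emglo yefpw aoso orgls eci bkh lxn cgnv jsaw mrsr tula
Hunk 2: at line 5 remove [aoso] add [qsylu,fbkxo,ldd] -> 16 lines: fpdl lvzrd akdb emglo yefpw qsylu fbkxo ldd orgls eci bkh lxn cgnv jsaw mrsr tula
Hunk 3: at line 1 remove [lvzrd] add [dewoy] -> 16 lines: fpdl dewoy akdb emglo yefpw qsylu fbkxo ldd orgls eci bkh lxn cgnv jsaw mrsr tula
Hunk 4: at line 8 remove [eci,bkh,lxn] add [uqsgo,eqp,jncve] -> 16 lines: fpdl dewoy akdb emglo yefpw qsylu fbkxo ldd orgls uqsgo eqp jncve cgnv jsaw mrsr tula
Final line count: 16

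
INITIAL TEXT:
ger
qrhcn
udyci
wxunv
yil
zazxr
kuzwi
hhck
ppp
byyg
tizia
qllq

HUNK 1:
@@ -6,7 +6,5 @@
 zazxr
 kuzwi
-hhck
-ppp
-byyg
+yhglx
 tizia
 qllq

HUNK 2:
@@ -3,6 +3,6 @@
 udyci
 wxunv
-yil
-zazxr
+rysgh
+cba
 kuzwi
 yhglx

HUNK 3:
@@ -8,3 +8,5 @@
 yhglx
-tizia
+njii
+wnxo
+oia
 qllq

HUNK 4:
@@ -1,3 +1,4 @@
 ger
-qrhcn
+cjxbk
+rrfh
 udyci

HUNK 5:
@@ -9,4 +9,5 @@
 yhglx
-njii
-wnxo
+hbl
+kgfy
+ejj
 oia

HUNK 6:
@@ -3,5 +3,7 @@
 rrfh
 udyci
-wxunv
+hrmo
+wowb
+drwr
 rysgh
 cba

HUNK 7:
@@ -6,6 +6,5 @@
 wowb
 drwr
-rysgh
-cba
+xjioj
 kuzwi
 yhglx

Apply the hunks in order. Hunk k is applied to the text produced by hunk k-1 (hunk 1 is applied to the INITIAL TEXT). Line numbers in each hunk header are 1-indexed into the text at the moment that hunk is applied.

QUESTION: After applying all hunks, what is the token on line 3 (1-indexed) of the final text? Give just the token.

Answer: rrfh

Derivation:
Hunk 1: at line 6 remove [hhck,ppp,byyg] add [yhglx] -> 10 lines: ger qrhcn udyci wxunv yil zazxr kuzwi yhglx tizia qllq
Hunk 2: at line 3 remove [yil,zazxr] add [rysgh,cba] -> 10 lines: ger qrhcn udyci wxunv rysgh cba kuzwi yhglx tizia qllq
Hunk 3: at line 8 remove [tizia] add [njii,wnxo,oia] -> 12 lines: ger qrhcn udyci wxunv rysgh cba kuzwi yhglx njii wnxo oia qllq
Hunk 4: at line 1 remove [qrhcn] add [cjxbk,rrfh] -> 13 lines: ger cjxbk rrfh udyci wxunv rysgh cba kuzwi yhglx njii wnxo oia qllq
Hunk 5: at line 9 remove [njii,wnxo] add [hbl,kgfy,ejj] -> 14 lines: ger cjxbk rrfh udyci wxunv rysgh cba kuzwi yhglx hbl kgfy ejj oia qllq
Hunk 6: at line 3 remove [wxunv] add [hrmo,wowb,drwr] -> 16 lines: ger cjxbk rrfh udyci hrmo wowb drwr rysgh cba kuzwi yhglx hbl kgfy ejj oia qllq
Hunk 7: at line 6 remove [rysgh,cba] add [xjioj] -> 15 lines: ger cjxbk rrfh udyci hrmo wowb drwr xjioj kuzwi yhglx hbl kgfy ejj oia qllq
Final line 3: rrfh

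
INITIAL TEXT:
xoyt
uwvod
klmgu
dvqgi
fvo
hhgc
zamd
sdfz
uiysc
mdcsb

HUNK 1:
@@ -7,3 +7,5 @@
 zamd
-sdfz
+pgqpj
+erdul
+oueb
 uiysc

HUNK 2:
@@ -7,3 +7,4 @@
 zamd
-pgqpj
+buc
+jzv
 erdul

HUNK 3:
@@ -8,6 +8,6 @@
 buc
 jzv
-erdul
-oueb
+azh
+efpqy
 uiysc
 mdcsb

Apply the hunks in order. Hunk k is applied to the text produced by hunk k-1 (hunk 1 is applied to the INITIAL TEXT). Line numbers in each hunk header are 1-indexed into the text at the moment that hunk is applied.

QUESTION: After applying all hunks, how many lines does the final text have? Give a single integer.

Hunk 1: at line 7 remove [sdfz] add [pgqpj,erdul,oueb] -> 12 lines: xoyt uwvod klmgu dvqgi fvo hhgc zamd pgqpj erdul oueb uiysc mdcsb
Hunk 2: at line 7 remove [pgqpj] add [buc,jzv] -> 13 lines: xoyt uwvod klmgu dvqgi fvo hhgc zamd buc jzv erdul oueb uiysc mdcsb
Hunk 3: at line 8 remove [erdul,oueb] add [azh,efpqy] -> 13 lines: xoyt uwvod klmgu dvqgi fvo hhgc zamd buc jzv azh efpqy uiysc mdcsb
Final line count: 13

Answer: 13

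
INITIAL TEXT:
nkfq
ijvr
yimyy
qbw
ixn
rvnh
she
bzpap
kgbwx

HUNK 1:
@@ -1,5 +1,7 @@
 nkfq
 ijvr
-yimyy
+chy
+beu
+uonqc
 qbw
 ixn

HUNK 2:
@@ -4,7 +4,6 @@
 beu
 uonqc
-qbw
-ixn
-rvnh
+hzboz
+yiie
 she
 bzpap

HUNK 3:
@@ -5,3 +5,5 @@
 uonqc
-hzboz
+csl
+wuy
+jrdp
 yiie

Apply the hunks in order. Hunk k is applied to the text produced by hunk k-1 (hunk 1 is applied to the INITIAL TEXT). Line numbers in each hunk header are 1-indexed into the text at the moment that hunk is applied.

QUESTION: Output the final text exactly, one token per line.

Hunk 1: at line 1 remove [yimyy] add [chy,beu,uonqc] -> 11 lines: nkfq ijvr chy beu uonqc qbw ixn rvnh she bzpap kgbwx
Hunk 2: at line 4 remove [qbw,ixn,rvnh] add [hzboz,yiie] -> 10 lines: nkfq ijvr chy beu uonqc hzboz yiie she bzpap kgbwx
Hunk 3: at line 5 remove [hzboz] add [csl,wuy,jrdp] -> 12 lines: nkfq ijvr chy beu uonqc csl wuy jrdp yiie she bzpap kgbwx

Answer: nkfq
ijvr
chy
beu
uonqc
csl
wuy
jrdp
yiie
she
bzpap
kgbwx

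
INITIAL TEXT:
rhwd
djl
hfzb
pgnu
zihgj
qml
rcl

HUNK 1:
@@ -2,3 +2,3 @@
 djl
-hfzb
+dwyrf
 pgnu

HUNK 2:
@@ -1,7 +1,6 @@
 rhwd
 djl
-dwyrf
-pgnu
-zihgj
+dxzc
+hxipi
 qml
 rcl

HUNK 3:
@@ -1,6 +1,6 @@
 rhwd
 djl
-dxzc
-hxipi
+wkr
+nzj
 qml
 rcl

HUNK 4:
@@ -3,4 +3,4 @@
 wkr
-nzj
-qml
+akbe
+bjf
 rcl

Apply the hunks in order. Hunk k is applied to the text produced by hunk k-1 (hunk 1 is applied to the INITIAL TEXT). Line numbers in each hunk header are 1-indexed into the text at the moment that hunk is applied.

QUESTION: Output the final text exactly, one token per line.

Answer: rhwd
djl
wkr
akbe
bjf
rcl

Derivation:
Hunk 1: at line 2 remove [hfzb] add [dwyrf] -> 7 lines: rhwd djl dwyrf pgnu zihgj qml rcl
Hunk 2: at line 1 remove [dwyrf,pgnu,zihgj] add [dxzc,hxipi] -> 6 lines: rhwd djl dxzc hxipi qml rcl
Hunk 3: at line 1 remove [dxzc,hxipi] add [wkr,nzj] -> 6 lines: rhwd djl wkr nzj qml rcl
Hunk 4: at line 3 remove [nzj,qml] add [akbe,bjf] -> 6 lines: rhwd djl wkr akbe bjf rcl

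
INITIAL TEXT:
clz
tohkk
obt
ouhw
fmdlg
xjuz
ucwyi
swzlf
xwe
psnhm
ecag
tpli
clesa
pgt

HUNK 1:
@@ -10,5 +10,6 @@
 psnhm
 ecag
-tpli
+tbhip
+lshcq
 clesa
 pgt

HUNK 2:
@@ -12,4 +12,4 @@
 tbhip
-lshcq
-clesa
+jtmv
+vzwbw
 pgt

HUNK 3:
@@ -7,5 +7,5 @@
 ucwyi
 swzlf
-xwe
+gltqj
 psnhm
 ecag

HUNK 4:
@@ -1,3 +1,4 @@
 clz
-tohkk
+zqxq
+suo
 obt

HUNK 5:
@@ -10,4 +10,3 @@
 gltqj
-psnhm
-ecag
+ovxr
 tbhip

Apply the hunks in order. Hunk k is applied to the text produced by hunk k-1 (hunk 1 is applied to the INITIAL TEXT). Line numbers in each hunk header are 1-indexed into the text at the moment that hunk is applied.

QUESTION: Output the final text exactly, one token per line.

Hunk 1: at line 10 remove [tpli] add [tbhip,lshcq] -> 15 lines: clz tohkk obt ouhw fmdlg xjuz ucwyi swzlf xwe psnhm ecag tbhip lshcq clesa pgt
Hunk 2: at line 12 remove [lshcq,clesa] add [jtmv,vzwbw] -> 15 lines: clz tohkk obt ouhw fmdlg xjuz ucwyi swzlf xwe psnhm ecag tbhip jtmv vzwbw pgt
Hunk 3: at line 7 remove [xwe] add [gltqj] -> 15 lines: clz tohkk obt ouhw fmdlg xjuz ucwyi swzlf gltqj psnhm ecag tbhip jtmv vzwbw pgt
Hunk 4: at line 1 remove [tohkk] add [zqxq,suo] -> 16 lines: clz zqxq suo obt ouhw fmdlg xjuz ucwyi swzlf gltqj psnhm ecag tbhip jtmv vzwbw pgt
Hunk 5: at line 10 remove [psnhm,ecag] add [ovxr] -> 15 lines: clz zqxq suo obt ouhw fmdlg xjuz ucwyi swzlf gltqj ovxr tbhip jtmv vzwbw pgt

Answer: clz
zqxq
suo
obt
ouhw
fmdlg
xjuz
ucwyi
swzlf
gltqj
ovxr
tbhip
jtmv
vzwbw
pgt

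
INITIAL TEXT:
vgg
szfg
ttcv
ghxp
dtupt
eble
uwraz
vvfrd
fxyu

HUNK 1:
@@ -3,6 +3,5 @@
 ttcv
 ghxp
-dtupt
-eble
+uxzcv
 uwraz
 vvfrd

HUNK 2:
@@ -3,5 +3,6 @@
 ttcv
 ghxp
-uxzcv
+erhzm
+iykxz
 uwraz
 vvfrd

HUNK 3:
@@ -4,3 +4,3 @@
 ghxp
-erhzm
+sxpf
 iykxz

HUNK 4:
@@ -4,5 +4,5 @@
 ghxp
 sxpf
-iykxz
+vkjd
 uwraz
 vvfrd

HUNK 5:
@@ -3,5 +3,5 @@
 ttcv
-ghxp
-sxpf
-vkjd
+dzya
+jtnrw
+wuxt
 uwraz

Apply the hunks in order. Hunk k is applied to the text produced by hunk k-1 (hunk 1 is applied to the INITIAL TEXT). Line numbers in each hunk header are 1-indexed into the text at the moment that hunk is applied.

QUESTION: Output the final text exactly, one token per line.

Hunk 1: at line 3 remove [dtupt,eble] add [uxzcv] -> 8 lines: vgg szfg ttcv ghxp uxzcv uwraz vvfrd fxyu
Hunk 2: at line 3 remove [uxzcv] add [erhzm,iykxz] -> 9 lines: vgg szfg ttcv ghxp erhzm iykxz uwraz vvfrd fxyu
Hunk 3: at line 4 remove [erhzm] add [sxpf] -> 9 lines: vgg szfg ttcv ghxp sxpf iykxz uwraz vvfrd fxyu
Hunk 4: at line 4 remove [iykxz] add [vkjd] -> 9 lines: vgg szfg ttcv ghxp sxpf vkjd uwraz vvfrd fxyu
Hunk 5: at line 3 remove [ghxp,sxpf,vkjd] add [dzya,jtnrw,wuxt] -> 9 lines: vgg szfg ttcv dzya jtnrw wuxt uwraz vvfrd fxyu

Answer: vgg
szfg
ttcv
dzya
jtnrw
wuxt
uwraz
vvfrd
fxyu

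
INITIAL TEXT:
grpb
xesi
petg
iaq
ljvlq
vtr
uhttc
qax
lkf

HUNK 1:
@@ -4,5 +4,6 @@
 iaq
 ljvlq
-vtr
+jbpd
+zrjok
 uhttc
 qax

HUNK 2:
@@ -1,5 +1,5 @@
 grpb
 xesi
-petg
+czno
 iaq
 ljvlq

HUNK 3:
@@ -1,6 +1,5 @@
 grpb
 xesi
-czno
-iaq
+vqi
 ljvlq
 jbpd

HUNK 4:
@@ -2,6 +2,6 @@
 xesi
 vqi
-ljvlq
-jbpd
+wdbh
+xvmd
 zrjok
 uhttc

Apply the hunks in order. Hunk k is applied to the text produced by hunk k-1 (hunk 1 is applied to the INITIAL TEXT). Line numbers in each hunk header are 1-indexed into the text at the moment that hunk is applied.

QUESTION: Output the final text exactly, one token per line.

Answer: grpb
xesi
vqi
wdbh
xvmd
zrjok
uhttc
qax
lkf

Derivation:
Hunk 1: at line 4 remove [vtr] add [jbpd,zrjok] -> 10 lines: grpb xesi petg iaq ljvlq jbpd zrjok uhttc qax lkf
Hunk 2: at line 1 remove [petg] add [czno] -> 10 lines: grpb xesi czno iaq ljvlq jbpd zrjok uhttc qax lkf
Hunk 3: at line 1 remove [czno,iaq] add [vqi] -> 9 lines: grpb xesi vqi ljvlq jbpd zrjok uhttc qax lkf
Hunk 4: at line 2 remove [ljvlq,jbpd] add [wdbh,xvmd] -> 9 lines: grpb xesi vqi wdbh xvmd zrjok uhttc qax lkf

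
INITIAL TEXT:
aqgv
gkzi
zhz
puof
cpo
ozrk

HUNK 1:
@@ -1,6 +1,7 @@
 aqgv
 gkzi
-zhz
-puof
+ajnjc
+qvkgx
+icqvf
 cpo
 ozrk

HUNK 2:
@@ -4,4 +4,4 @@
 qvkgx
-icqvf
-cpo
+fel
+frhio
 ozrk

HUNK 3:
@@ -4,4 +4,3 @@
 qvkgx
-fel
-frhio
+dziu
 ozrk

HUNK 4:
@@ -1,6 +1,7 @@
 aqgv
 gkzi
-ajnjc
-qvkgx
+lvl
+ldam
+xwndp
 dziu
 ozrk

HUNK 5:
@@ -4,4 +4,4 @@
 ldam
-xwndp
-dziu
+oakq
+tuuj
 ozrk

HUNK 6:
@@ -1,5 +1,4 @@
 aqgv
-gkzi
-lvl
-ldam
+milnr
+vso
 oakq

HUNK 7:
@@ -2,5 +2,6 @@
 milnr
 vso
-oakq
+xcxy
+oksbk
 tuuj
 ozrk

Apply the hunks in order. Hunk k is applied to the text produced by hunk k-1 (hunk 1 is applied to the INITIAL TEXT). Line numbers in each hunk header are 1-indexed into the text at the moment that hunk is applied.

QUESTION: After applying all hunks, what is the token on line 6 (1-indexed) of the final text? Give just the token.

Hunk 1: at line 1 remove [zhz,puof] add [ajnjc,qvkgx,icqvf] -> 7 lines: aqgv gkzi ajnjc qvkgx icqvf cpo ozrk
Hunk 2: at line 4 remove [icqvf,cpo] add [fel,frhio] -> 7 lines: aqgv gkzi ajnjc qvkgx fel frhio ozrk
Hunk 3: at line 4 remove [fel,frhio] add [dziu] -> 6 lines: aqgv gkzi ajnjc qvkgx dziu ozrk
Hunk 4: at line 1 remove [ajnjc,qvkgx] add [lvl,ldam,xwndp] -> 7 lines: aqgv gkzi lvl ldam xwndp dziu ozrk
Hunk 5: at line 4 remove [xwndp,dziu] add [oakq,tuuj] -> 7 lines: aqgv gkzi lvl ldam oakq tuuj ozrk
Hunk 6: at line 1 remove [gkzi,lvl,ldam] add [milnr,vso] -> 6 lines: aqgv milnr vso oakq tuuj ozrk
Hunk 7: at line 2 remove [oakq] add [xcxy,oksbk] -> 7 lines: aqgv milnr vso xcxy oksbk tuuj ozrk
Final line 6: tuuj

Answer: tuuj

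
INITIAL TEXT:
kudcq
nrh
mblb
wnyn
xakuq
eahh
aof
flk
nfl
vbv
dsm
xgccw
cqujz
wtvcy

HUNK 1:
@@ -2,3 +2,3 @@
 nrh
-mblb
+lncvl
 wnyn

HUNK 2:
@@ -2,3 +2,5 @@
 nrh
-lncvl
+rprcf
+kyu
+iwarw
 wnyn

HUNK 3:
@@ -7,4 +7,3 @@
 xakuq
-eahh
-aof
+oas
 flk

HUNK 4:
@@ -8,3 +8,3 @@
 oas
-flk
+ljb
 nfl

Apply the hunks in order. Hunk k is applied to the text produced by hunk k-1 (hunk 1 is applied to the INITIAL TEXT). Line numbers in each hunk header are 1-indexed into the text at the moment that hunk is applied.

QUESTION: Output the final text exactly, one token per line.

Hunk 1: at line 2 remove [mblb] add [lncvl] -> 14 lines: kudcq nrh lncvl wnyn xakuq eahh aof flk nfl vbv dsm xgccw cqujz wtvcy
Hunk 2: at line 2 remove [lncvl] add [rprcf,kyu,iwarw] -> 16 lines: kudcq nrh rprcf kyu iwarw wnyn xakuq eahh aof flk nfl vbv dsm xgccw cqujz wtvcy
Hunk 3: at line 7 remove [eahh,aof] add [oas] -> 15 lines: kudcq nrh rprcf kyu iwarw wnyn xakuq oas flk nfl vbv dsm xgccw cqujz wtvcy
Hunk 4: at line 8 remove [flk] add [ljb] -> 15 lines: kudcq nrh rprcf kyu iwarw wnyn xakuq oas ljb nfl vbv dsm xgccw cqujz wtvcy

Answer: kudcq
nrh
rprcf
kyu
iwarw
wnyn
xakuq
oas
ljb
nfl
vbv
dsm
xgccw
cqujz
wtvcy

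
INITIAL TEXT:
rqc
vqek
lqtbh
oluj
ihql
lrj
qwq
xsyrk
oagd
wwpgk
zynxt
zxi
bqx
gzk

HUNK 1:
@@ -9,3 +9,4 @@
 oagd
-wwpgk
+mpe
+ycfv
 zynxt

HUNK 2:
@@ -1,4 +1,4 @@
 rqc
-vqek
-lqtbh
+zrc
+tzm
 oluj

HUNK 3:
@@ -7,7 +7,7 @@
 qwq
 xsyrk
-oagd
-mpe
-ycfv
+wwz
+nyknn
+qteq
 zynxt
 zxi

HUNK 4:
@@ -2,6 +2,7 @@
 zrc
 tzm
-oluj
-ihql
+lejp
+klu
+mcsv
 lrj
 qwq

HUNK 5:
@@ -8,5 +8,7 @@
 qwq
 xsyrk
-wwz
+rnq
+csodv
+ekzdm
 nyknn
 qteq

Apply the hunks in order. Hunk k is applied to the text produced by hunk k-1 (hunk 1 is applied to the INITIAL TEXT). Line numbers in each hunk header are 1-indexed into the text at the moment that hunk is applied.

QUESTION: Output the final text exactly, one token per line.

Answer: rqc
zrc
tzm
lejp
klu
mcsv
lrj
qwq
xsyrk
rnq
csodv
ekzdm
nyknn
qteq
zynxt
zxi
bqx
gzk

Derivation:
Hunk 1: at line 9 remove [wwpgk] add [mpe,ycfv] -> 15 lines: rqc vqek lqtbh oluj ihql lrj qwq xsyrk oagd mpe ycfv zynxt zxi bqx gzk
Hunk 2: at line 1 remove [vqek,lqtbh] add [zrc,tzm] -> 15 lines: rqc zrc tzm oluj ihql lrj qwq xsyrk oagd mpe ycfv zynxt zxi bqx gzk
Hunk 3: at line 7 remove [oagd,mpe,ycfv] add [wwz,nyknn,qteq] -> 15 lines: rqc zrc tzm oluj ihql lrj qwq xsyrk wwz nyknn qteq zynxt zxi bqx gzk
Hunk 4: at line 2 remove [oluj,ihql] add [lejp,klu,mcsv] -> 16 lines: rqc zrc tzm lejp klu mcsv lrj qwq xsyrk wwz nyknn qteq zynxt zxi bqx gzk
Hunk 5: at line 8 remove [wwz] add [rnq,csodv,ekzdm] -> 18 lines: rqc zrc tzm lejp klu mcsv lrj qwq xsyrk rnq csodv ekzdm nyknn qteq zynxt zxi bqx gzk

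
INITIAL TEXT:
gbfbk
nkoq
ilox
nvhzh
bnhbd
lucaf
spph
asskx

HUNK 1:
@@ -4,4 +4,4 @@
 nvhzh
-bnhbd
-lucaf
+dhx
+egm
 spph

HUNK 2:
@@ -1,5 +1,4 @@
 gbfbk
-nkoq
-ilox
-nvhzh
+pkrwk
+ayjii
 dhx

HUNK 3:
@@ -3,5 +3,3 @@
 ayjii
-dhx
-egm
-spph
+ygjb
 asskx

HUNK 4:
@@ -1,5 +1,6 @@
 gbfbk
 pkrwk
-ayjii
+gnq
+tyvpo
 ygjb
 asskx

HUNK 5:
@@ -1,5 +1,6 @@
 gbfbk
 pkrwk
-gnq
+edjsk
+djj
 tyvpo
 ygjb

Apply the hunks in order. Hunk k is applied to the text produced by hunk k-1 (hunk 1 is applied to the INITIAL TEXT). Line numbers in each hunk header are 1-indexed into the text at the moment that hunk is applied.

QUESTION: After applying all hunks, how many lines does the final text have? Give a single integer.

Hunk 1: at line 4 remove [bnhbd,lucaf] add [dhx,egm] -> 8 lines: gbfbk nkoq ilox nvhzh dhx egm spph asskx
Hunk 2: at line 1 remove [nkoq,ilox,nvhzh] add [pkrwk,ayjii] -> 7 lines: gbfbk pkrwk ayjii dhx egm spph asskx
Hunk 3: at line 3 remove [dhx,egm,spph] add [ygjb] -> 5 lines: gbfbk pkrwk ayjii ygjb asskx
Hunk 4: at line 1 remove [ayjii] add [gnq,tyvpo] -> 6 lines: gbfbk pkrwk gnq tyvpo ygjb asskx
Hunk 5: at line 1 remove [gnq] add [edjsk,djj] -> 7 lines: gbfbk pkrwk edjsk djj tyvpo ygjb asskx
Final line count: 7

Answer: 7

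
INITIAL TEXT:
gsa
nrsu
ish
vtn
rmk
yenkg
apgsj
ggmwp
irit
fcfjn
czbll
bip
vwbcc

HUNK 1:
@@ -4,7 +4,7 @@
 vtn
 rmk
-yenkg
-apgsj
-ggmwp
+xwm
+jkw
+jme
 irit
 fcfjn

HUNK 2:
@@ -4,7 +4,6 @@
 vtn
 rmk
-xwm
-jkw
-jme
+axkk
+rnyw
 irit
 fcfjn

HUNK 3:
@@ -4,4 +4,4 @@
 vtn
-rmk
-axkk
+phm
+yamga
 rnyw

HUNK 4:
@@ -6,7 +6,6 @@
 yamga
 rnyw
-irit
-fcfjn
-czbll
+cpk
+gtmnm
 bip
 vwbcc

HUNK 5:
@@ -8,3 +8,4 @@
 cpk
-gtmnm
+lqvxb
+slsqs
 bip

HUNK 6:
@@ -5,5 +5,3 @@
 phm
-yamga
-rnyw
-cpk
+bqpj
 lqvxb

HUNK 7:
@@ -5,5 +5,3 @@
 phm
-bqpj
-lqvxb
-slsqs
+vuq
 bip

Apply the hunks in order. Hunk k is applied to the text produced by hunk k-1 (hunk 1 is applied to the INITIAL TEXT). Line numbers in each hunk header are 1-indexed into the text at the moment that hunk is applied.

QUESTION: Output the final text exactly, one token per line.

Answer: gsa
nrsu
ish
vtn
phm
vuq
bip
vwbcc

Derivation:
Hunk 1: at line 4 remove [yenkg,apgsj,ggmwp] add [xwm,jkw,jme] -> 13 lines: gsa nrsu ish vtn rmk xwm jkw jme irit fcfjn czbll bip vwbcc
Hunk 2: at line 4 remove [xwm,jkw,jme] add [axkk,rnyw] -> 12 lines: gsa nrsu ish vtn rmk axkk rnyw irit fcfjn czbll bip vwbcc
Hunk 3: at line 4 remove [rmk,axkk] add [phm,yamga] -> 12 lines: gsa nrsu ish vtn phm yamga rnyw irit fcfjn czbll bip vwbcc
Hunk 4: at line 6 remove [irit,fcfjn,czbll] add [cpk,gtmnm] -> 11 lines: gsa nrsu ish vtn phm yamga rnyw cpk gtmnm bip vwbcc
Hunk 5: at line 8 remove [gtmnm] add [lqvxb,slsqs] -> 12 lines: gsa nrsu ish vtn phm yamga rnyw cpk lqvxb slsqs bip vwbcc
Hunk 6: at line 5 remove [yamga,rnyw,cpk] add [bqpj] -> 10 lines: gsa nrsu ish vtn phm bqpj lqvxb slsqs bip vwbcc
Hunk 7: at line 5 remove [bqpj,lqvxb,slsqs] add [vuq] -> 8 lines: gsa nrsu ish vtn phm vuq bip vwbcc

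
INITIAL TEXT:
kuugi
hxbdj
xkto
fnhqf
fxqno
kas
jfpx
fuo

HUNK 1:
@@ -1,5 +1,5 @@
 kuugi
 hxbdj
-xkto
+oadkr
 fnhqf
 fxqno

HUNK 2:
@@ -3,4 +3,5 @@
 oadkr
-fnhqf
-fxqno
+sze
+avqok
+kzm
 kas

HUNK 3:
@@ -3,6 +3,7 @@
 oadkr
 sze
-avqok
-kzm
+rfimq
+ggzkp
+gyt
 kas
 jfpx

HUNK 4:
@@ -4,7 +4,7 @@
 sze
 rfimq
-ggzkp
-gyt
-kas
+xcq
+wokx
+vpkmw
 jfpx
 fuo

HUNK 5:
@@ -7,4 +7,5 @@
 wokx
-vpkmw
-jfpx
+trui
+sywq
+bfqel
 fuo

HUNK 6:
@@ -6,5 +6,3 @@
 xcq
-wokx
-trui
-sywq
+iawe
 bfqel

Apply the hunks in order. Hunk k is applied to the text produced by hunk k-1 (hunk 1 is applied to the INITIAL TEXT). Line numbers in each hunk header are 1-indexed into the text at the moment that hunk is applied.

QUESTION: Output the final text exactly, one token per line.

Answer: kuugi
hxbdj
oadkr
sze
rfimq
xcq
iawe
bfqel
fuo

Derivation:
Hunk 1: at line 1 remove [xkto] add [oadkr] -> 8 lines: kuugi hxbdj oadkr fnhqf fxqno kas jfpx fuo
Hunk 2: at line 3 remove [fnhqf,fxqno] add [sze,avqok,kzm] -> 9 lines: kuugi hxbdj oadkr sze avqok kzm kas jfpx fuo
Hunk 3: at line 3 remove [avqok,kzm] add [rfimq,ggzkp,gyt] -> 10 lines: kuugi hxbdj oadkr sze rfimq ggzkp gyt kas jfpx fuo
Hunk 4: at line 4 remove [ggzkp,gyt,kas] add [xcq,wokx,vpkmw] -> 10 lines: kuugi hxbdj oadkr sze rfimq xcq wokx vpkmw jfpx fuo
Hunk 5: at line 7 remove [vpkmw,jfpx] add [trui,sywq,bfqel] -> 11 lines: kuugi hxbdj oadkr sze rfimq xcq wokx trui sywq bfqel fuo
Hunk 6: at line 6 remove [wokx,trui,sywq] add [iawe] -> 9 lines: kuugi hxbdj oadkr sze rfimq xcq iawe bfqel fuo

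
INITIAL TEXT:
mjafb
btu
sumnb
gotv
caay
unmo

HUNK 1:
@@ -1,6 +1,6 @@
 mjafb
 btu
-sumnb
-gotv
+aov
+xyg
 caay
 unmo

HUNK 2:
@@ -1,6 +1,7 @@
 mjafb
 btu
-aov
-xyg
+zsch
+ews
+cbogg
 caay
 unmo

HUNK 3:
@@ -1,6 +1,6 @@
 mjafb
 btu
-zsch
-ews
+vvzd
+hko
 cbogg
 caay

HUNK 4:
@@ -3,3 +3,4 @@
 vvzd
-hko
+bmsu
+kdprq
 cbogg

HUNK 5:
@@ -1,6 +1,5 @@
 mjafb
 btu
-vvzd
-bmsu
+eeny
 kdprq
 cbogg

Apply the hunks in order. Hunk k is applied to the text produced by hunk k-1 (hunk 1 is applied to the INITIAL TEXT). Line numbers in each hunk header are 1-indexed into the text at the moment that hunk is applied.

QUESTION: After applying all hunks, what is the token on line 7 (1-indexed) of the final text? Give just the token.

Hunk 1: at line 1 remove [sumnb,gotv] add [aov,xyg] -> 6 lines: mjafb btu aov xyg caay unmo
Hunk 2: at line 1 remove [aov,xyg] add [zsch,ews,cbogg] -> 7 lines: mjafb btu zsch ews cbogg caay unmo
Hunk 3: at line 1 remove [zsch,ews] add [vvzd,hko] -> 7 lines: mjafb btu vvzd hko cbogg caay unmo
Hunk 4: at line 3 remove [hko] add [bmsu,kdprq] -> 8 lines: mjafb btu vvzd bmsu kdprq cbogg caay unmo
Hunk 5: at line 1 remove [vvzd,bmsu] add [eeny] -> 7 lines: mjafb btu eeny kdprq cbogg caay unmo
Final line 7: unmo

Answer: unmo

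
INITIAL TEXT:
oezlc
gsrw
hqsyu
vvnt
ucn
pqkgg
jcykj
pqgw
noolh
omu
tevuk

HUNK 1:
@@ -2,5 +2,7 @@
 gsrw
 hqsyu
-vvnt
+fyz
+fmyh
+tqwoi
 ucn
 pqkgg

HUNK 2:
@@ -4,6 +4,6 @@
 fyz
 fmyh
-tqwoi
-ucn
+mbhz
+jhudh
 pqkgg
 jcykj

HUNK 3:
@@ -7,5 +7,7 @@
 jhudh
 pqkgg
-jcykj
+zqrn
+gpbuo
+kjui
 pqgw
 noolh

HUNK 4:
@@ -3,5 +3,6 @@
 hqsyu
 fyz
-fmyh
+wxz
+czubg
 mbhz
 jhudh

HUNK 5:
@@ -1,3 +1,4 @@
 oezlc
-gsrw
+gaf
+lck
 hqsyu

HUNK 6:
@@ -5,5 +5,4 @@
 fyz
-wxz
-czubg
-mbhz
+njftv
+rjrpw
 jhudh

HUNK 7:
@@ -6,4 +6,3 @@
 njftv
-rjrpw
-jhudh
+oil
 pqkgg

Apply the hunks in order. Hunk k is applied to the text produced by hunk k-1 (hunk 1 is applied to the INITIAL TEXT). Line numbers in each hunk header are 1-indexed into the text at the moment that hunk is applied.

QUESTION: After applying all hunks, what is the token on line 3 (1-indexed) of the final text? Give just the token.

Answer: lck

Derivation:
Hunk 1: at line 2 remove [vvnt] add [fyz,fmyh,tqwoi] -> 13 lines: oezlc gsrw hqsyu fyz fmyh tqwoi ucn pqkgg jcykj pqgw noolh omu tevuk
Hunk 2: at line 4 remove [tqwoi,ucn] add [mbhz,jhudh] -> 13 lines: oezlc gsrw hqsyu fyz fmyh mbhz jhudh pqkgg jcykj pqgw noolh omu tevuk
Hunk 3: at line 7 remove [jcykj] add [zqrn,gpbuo,kjui] -> 15 lines: oezlc gsrw hqsyu fyz fmyh mbhz jhudh pqkgg zqrn gpbuo kjui pqgw noolh omu tevuk
Hunk 4: at line 3 remove [fmyh] add [wxz,czubg] -> 16 lines: oezlc gsrw hqsyu fyz wxz czubg mbhz jhudh pqkgg zqrn gpbuo kjui pqgw noolh omu tevuk
Hunk 5: at line 1 remove [gsrw] add [gaf,lck] -> 17 lines: oezlc gaf lck hqsyu fyz wxz czubg mbhz jhudh pqkgg zqrn gpbuo kjui pqgw noolh omu tevuk
Hunk 6: at line 5 remove [wxz,czubg,mbhz] add [njftv,rjrpw] -> 16 lines: oezlc gaf lck hqsyu fyz njftv rjrpw jhudh pqkgg zqrn gpbuo kjui pqgw noolh omu tevuk
Hunk 7: at line 6 remove [rjrpw,jhudh] add [oil] -> 15 lines: oezlc gaf lck hqsyu fyz njftv oil pqkgg zqrn gpbuo kjui pqgw noolh omu tevuk
Final line 3: lck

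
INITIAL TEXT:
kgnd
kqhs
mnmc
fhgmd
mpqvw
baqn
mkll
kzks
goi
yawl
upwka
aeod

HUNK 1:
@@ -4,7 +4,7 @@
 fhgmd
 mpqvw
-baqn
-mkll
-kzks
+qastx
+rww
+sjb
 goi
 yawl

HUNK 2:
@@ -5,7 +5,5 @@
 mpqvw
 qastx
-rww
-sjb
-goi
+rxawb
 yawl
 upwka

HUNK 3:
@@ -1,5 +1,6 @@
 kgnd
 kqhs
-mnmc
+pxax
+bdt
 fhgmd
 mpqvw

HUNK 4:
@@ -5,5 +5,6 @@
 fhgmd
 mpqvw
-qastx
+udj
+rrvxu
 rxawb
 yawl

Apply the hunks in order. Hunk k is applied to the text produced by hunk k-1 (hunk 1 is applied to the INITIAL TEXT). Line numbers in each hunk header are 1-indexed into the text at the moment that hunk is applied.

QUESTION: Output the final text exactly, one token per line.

Hunk 1: at line 4 remove [baqn,mkll,kzks] add [qastx,rww,sjb] -> 12 lines: kgnd kqhs mnmc fhgmd mpqvw qastx rww sjb goi yawl upwka aeod
Hunk 2: at line 5 remove [rww,sjb,goi] add [rxawb] -> 10 lines: kgnd kqhs mnmc fhgmd mpqvw qastx rxawb yawl upwka aeod
Hunk 3: at line 1 remove [mnmc] add [pxax,bdt] -> 11 lines: kgnd kqhs pxax bdt fhgmd mpqvw qastx rxawb yawl upwka aeod
Hunk 4: at line 5 remove [qastx] add [udj,rrvxu] -> 12 lines: kgnd kqhs pxax bdt fhgmd mpqvw udj rrvxu rxawb yawl upwka aeod

Answer: kgnd
kqhs
pxax
bdt
fhgmd
mpqvw
udj
rrvxu
rxawb
yawl
upwka
aeod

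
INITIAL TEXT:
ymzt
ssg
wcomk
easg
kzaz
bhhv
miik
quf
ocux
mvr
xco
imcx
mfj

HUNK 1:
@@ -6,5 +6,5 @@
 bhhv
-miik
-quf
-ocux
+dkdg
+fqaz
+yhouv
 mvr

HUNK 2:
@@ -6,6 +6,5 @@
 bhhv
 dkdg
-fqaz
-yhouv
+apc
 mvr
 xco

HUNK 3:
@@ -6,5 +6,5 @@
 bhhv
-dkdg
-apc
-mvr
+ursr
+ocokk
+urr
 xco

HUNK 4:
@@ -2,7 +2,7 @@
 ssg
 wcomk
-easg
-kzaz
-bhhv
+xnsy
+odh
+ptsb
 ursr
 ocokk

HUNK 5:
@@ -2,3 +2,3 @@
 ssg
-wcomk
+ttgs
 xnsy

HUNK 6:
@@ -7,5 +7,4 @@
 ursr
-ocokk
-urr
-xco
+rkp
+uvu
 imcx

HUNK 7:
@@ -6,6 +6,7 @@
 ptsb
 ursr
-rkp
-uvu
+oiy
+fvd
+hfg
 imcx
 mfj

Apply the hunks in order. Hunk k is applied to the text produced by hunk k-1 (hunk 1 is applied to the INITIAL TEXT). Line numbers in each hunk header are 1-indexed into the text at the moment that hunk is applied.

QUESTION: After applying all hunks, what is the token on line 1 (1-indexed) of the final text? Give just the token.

Hunk 1: at line 6 remove [miik,quf,ocux] add [dkdg,fqaz,yhouv] -> 13 lines: ymzt ssg wcomk easg kzaz bhhv dkdg fqaz yhouv mvr xco imcx mfj
Hunk 2: at line 6 remove [fqaz,yhouv] add [apc] -> 12 lines: ymzt ssg wcomk easg kzaz bhhv dkdg apc mvr xco imcx mfj
Hunk 3: at line 6 remove [dkdg,apc,mvr] add [ursr,ocokk,urr] -> 12 lines: ymzt ssg wcomk easg kzaz bhhv ursr ocokk urr xco imcx mfj
Hunk 4: at line 2 remove [easg,kzaz,bhhv] add [xnsy,odh,ptsb] -> 12 lines: ymzt ssg wcomk xnsy odh ptsb ursr ocokk urr xco imcx mfj
Hunk 5: at line 2 remove [wcomk] add [ttgs] -> 12 lines: ymzt ssg ttgs xnsy odh ptsb ursr ocokk urr xco imcx mfj
Hunk 6: at line 7 remove [ocokk,urr,xco] add [rkp,uvu] -> 11 lines: ymzt ssg ttgs xnsy odh ptsb ursr rkp uvu imcx mfj
Hunk 7: at line 6 remove [rkp,uvu] add [oiy,fvd,hfg] -> 12 lines: ymzt ssg ttgs xnsy odh ptsb ursr oiy fvd hfg imcx mfj
Final line 1: ymzt

Answer: ymzt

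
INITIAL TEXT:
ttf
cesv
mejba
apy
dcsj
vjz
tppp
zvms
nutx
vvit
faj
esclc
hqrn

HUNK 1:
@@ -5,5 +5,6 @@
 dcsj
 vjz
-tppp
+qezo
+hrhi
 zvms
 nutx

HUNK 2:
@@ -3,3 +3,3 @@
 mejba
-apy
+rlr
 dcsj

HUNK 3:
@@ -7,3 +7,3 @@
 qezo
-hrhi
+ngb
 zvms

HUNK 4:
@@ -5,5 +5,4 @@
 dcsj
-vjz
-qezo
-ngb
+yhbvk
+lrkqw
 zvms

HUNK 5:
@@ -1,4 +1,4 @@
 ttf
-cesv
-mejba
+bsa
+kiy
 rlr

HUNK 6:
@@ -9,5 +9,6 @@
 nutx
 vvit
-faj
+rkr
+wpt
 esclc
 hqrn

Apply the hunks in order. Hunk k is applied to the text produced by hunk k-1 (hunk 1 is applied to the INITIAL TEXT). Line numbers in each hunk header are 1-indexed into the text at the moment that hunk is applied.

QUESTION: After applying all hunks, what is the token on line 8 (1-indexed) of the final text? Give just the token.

Hunk 1: at line 5 remove [tppp] add [qezo,hrhi] -> 14 lines: ttf cesv mejba apy dcsj vjz qezo hrhi zvms nutx vvit faj esclc hqrn
Hunk 2: at line 3 remove [apy] add [rlr] -> 14 lines: ttf cesv mejba rlr dcsj vjz qezo hrhi zvms nutx vvit faj esclc hqrn
Hunk 3: at line 7 remove [hrhi] add [ngb] -> 14 lines: ttf cesv mejba rlr dcsj vjz qezo ngb zvms nutx vvit faj esclc hqrn
Hunk 4: at line 5 remove [vjz,qezo,ngb] add [yhbvk,lrkqw] -> 13 lines: ttf cesv mejba rlr dcsj yhbvk lrkqw zvms nutx vvit faj esclc hqrn
Hunk 5: at line 1 remove [cesv,mejba] add [bsa,kiy] -> 13 lines: ttf bsa kiy rlr dcsj yhbvk lrkqw zvms nutx vvit faj esclc hqrn
Hunk 6: at line 9 remove [faj] add [rkr,wpt] -> 14 lines: ttf bsa kiy rlr dcsj yhbvk lrkqw zvms nutx vvit rkr wpt esclc hqrn
Final line 8: zvms

Answer: zvms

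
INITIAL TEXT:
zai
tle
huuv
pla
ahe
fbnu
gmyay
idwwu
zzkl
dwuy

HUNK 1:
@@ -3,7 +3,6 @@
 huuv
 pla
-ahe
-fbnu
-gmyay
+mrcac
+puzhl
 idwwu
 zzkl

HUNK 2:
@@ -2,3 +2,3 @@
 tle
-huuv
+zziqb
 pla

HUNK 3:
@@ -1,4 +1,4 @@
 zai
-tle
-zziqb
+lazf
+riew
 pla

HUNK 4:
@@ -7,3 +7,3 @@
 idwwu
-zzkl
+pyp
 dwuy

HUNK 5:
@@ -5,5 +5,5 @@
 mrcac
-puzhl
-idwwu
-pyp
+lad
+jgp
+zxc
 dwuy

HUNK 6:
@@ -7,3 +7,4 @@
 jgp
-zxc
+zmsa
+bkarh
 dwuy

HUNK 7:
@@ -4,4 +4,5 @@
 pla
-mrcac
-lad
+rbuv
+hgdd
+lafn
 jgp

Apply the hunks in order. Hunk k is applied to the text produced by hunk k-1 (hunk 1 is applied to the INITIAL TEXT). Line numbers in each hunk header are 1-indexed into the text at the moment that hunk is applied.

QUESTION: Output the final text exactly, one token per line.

Answer: zai
lazf
riew
pla
rbuv
hgdd
lafn
jgp
zmsa
bkarh
dwuy

Derivation:
Hunk 1: at line 3 remove [ahe,fbnu,gmyay] add [mrcac,puzhl] -> 9 lines: zai tle huuv pla mrcac puzhl idwwu zzkl dwuy
Hunk 2: at line 2 remove [huuv] add [zziqb] -> 9 lines: zai tle zziqb pla mrcac puzhl idwwu zzkl dwuy
Hunk 3: at line 1 remove [tle,zziqb] add [lazf,riew] -> 9 lines: zai lazf riew pla mrcac puzhl idwwu zzkl dwuy
Hunk 4: at line 7 remove [zzkl] add [pyp] -> 9 lines: zai lazf riew pla mrcac puzhl idwwu pyp dwuy
Hunk 5: at line 5 remove [puzhl,idwwu,pyp] add [lad,jgp,zxc] -> 9 lines: zai lazf riew pla mrcac lad jgp zxc dwuy
Hunk 6: at line 7 remove [zxc] add [zmsa,bkarh] -> 10 lines: zai lazf riew pla mrcac lad jgp zmsa bkarh dwuy
Hunk 7: at line 4 remove [mrcac,lad] add [rbuv,hgdd,lafn] -> 11 lines: zai lazf riew pla rbuv hgdd lafn jgp zmsa bkarh dwuy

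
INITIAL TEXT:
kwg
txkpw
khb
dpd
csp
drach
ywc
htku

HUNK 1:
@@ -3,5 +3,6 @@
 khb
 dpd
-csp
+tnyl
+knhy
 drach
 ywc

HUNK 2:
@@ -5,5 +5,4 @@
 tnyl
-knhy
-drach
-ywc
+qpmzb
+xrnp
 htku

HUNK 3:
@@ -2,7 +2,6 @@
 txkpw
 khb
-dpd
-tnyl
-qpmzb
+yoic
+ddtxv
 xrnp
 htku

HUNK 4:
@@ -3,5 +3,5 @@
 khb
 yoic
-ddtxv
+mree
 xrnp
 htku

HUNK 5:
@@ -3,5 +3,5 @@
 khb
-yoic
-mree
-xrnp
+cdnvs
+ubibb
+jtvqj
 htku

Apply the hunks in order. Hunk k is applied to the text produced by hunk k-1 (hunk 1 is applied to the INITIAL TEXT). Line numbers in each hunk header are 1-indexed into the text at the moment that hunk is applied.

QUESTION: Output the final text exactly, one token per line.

Answer: kwg
txkpw
khb
cdnvs
ubibb
jtvqj
htku

Derivation:
Hunk 1: at line 3 remove [csp] add [tnyl,knhy] -> 9 lines: kwg txkpw khb dpd tnyl knhy drach ywc htku
Hunk 2: at line 5 remove [knhy,drach,ywc] add [qpmzb,xrnp] -> 8 lines: kwg txkpw khb dpd tnyl qpmzb xrnp htku
Hunk 3: at line 2 remove [dpd,tnyl,qpmzb] add [yoic,ddtxv] -> 7 lines: kwg txkpw khb yoic ddtxv xrnp htku
Hunk 4: at line 3 remove [ddtxv] add [mree] -> 7 lines: kwg txkpw khb yoic mree xrnp htku
Hunk 5: at line 3 remove [yoic,mree,xrnp] add [cdnvs,ubibb,jtvqj] -> 7 lines: kwg txkpw khb cdnvs ubibb jtvqj htku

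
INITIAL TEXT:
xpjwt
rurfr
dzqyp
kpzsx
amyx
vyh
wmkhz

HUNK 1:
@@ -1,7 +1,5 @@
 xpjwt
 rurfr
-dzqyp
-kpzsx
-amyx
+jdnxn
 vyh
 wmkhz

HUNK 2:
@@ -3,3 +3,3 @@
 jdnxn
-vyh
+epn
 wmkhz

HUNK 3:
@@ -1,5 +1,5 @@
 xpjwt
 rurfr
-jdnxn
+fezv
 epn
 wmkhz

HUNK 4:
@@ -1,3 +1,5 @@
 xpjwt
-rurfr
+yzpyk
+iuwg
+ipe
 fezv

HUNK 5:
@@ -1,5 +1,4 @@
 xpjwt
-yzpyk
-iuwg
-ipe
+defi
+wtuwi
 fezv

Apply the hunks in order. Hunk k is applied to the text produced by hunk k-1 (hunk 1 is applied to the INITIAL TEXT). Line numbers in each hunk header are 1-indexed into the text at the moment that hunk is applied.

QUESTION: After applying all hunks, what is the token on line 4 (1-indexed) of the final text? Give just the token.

Answer: fezv

Derivation:
Hunk 1: at line 1 remove [dzqyp,kpzsx,amyx] add [jdnxn] -> 5 lines: xpjwt rurfr jdnxn vyh wmkhz
Hunk 2: at line 3 remove [vyh] add [epn] -> 5 lines: xpjwt rurfr jdnxn epn wmkhz
Hunk 3: at line 1 remove [jdnxn] add [fezv] -> 5 lines: xpjwt rurfr fezv epn wmkhz
Hunk 4: at line 1 remove [rurfr] add [yzpyk,iuwg,ipe] -> 7 lines: xpjwt yzpyk iuwg ipe fezv epn wmkhz
Hunk 5: at line 1 remove [yzpyk,iuwg,ipe] add [defi,wtuwi] -> 6 lines: xpjwt defi wtuwi fezv epn wmkhz
Final line 4: fezv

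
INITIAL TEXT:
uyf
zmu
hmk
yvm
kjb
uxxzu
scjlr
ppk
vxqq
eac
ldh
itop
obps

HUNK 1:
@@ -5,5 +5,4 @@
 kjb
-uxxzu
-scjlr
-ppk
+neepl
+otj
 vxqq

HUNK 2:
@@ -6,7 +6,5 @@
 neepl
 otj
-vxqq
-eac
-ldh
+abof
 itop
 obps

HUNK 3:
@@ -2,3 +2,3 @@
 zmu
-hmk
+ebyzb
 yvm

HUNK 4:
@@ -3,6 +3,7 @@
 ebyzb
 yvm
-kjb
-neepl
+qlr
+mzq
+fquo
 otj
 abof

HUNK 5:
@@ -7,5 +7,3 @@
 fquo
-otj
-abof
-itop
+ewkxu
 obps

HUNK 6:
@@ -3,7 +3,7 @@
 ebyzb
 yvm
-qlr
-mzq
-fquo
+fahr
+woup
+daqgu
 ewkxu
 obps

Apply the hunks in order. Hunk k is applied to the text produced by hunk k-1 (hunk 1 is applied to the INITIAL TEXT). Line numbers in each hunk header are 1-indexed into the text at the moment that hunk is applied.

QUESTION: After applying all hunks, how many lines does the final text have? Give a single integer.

Answer: 9

Derivation:
Hunk 1: at line 5 remove [uxxzu,scjlr,ppk] add [neepl,otj] -> 12 lines: uyf zmu hmk yvm kjb neepl otj vxqq eac ldh itop obps
Hunk 2: at line 6 remove [vxqq,eac,ldh] add [abof] -> 10 lines: uyf zmu hmk yvm kjb neepl otj abof itop obps
Hunk 3: at line 2 remove [hmk] add [ebyzb] -> 10 lines: uyf zmu ebyzb yvm kjb neepl otj abof itop obps
Hunk 4: at line 3 remove [kjb,neepl] add [qlr,mzq,fquo] -> 11 lines: uyf zmu ebyzb yvm qlr mzq fquo otj abof itop obps
Hunk 5: at line 7 remove [otj,abof,itop] add [ewkxu] -> 9 lines: uyf zmu ebyzb yvm qlr mzq fquo ewkxu obps
Hunk 6: at line 3 remove [qlr,mzq,fquo] add [fahr,woup,daqgu] -> 9 lines: uyf zmu ebyzb yvm fahr woup daqgu ewkxu obps
Final line count: 9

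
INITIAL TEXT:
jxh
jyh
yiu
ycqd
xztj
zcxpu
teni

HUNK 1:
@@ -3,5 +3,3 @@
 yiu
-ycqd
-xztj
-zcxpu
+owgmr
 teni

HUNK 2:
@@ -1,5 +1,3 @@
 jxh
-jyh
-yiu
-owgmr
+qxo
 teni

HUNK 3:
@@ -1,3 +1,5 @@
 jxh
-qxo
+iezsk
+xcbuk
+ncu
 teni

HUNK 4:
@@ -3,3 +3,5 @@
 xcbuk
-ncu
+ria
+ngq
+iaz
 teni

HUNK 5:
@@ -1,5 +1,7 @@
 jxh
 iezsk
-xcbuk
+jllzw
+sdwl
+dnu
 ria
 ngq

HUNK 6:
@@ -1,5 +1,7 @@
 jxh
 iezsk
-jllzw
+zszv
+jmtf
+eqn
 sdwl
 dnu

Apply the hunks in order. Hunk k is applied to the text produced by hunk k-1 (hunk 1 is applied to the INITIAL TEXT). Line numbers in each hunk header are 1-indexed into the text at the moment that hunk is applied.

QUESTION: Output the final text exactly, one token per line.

Hunk 1: at line 3 remove [ycqd,xztj,zcxpu] add [owgmr] -> 5 lines: jxh jyh yiu owgmr teni
Hunk 2: at line 1 remove [jyh,yiu,owgmr] add [qxo] -> 3 lines: jxh qxo teni
Hunk 3: at line 1 remove [qxo] add [iezsk,xcbuk,ncu] -> 5 lines: jxh iezsk xcbuk ncu teni
Hunk 4: at line 3 remove [ncu] add [ria,ngq,iaz] -> 7 lines: jxh iezsk xcbuk ria ngq iaz teni
Hunk 5: at line 1 remove [xcbuk] add [jllzw,sdwl,dnu] -> 9 lines: jxh iezsk jllzw sdwl dnu ria ngq iaz teni
Hunk 6: at line 1 remove [jllzw] add [zszv,jmtf,eqn] -> 11 lines: jxh iezsk zszv jmtf eqn sdwl dnu ria ngq iaz teni

Answer: jxh
iezsk
zszv
jmtf
eqn
sdwl
dnu
ria
ngq
iaz
teni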